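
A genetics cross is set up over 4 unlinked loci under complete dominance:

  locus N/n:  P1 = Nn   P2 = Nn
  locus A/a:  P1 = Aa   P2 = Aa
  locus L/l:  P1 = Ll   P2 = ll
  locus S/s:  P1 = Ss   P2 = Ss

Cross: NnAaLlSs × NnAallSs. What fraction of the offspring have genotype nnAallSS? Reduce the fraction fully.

P(nnAallSS) = 1/64

NnAaLlSs gametes: NALS×1, NALs×1, NAlS×1, NAls×1, NaLS×1, NaLs×1, NalS×1, Nals×1, nALS×1, nALs×1, nAlS×1, nAls×1, naLS×1, naLs×1, nalS×1, nals×1
NnAallSs gametes: NAlS×2, NAls×2, NalS×2, Nals×2, nAlS×2, nAls×2, nalS×2, nals×2
NnAaLlSs×NnAallSs grid (16·16=256): NNAALlSS=2 NNAALlSs=4 NNAALlss=2 NNAAllSS=2 NNAAllSs=4 NNAAllss=2 NNAaLlSS=4 NNAaLlSs=8 NNAaLlss=4 NNAallSS=4 NNAallSs=8 NNAallss=4 NNaaLlSS=2 NNaaLlSs=4 NNaaLlss=2 NNaallSS=2 NNaallSs=4 NNaallss=2 NnAALlSS=4 NnAALlSs=8 NnAALlss=4 NnAAllSS=4 NnAAllSs=8 NnAAllss=4 NnAaLlSS=8 NnAaLlSs=16 NnAaLlss=8 NnAallSS=8 NnAallSs=16 NnAallss=8 NnaaLlSS=4 NnaaLlSs=8 NnaaLlss=4 NnaallSS=4 NnaallSs=8 Nnaallss=4 nnAALlSS=2 nnAALlSs=4 nnAALlss=2 nnAAllSS=2 nnAAllSs=4 nnAAllss=2 nnAaLlSS=4 nnAaLlSs=8 nnAaLlss=4 nnAallSS=4 nnAallSs=8 nnAallss=4 nnaaLlSS=2 nnaaLlSs=4 nnaaLlss=2 nnaallSS=2 nnaallSs=4 nnaallss=2
nnAallSS hits 4/256; gcd=4; 4÷4/256÷4 = 1/64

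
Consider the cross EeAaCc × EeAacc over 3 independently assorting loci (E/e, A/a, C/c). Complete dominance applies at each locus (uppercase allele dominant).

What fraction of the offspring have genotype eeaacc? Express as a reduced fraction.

EeAaCc gametes: EAC×1, EAc×1, EaC×1, Eac×1, eAC×1, eAc×1, eaC×1, eac×1
EeAacc gametes: EAc×2, Eac×2, eAc×2, eac×2
EeAaCc×EeAacc grid (8·8=64): EEAACc=2 EEAAcc=2 EEAaCc=4 EEAacc=4 EEaaCc=2 EEaacc=2 EeAACc=4 EeAAcc=4 EeAaCc=8 EeAacc=8 EeaaCc=4 Eeaacc=4 eeAACc=2 eeAAcc=2 eeAaCc=4 eeAacc=4 eeaaCc=2 eeaacc=2
eeaacc hits 2/64; gcd=2; 2÷2/64÷2 = 1/32

P(eeaacc) = 1/32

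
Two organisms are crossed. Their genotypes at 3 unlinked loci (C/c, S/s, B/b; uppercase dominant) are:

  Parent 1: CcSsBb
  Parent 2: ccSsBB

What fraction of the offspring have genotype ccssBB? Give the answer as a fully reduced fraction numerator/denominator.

P(ccssBB) = 1/16

CcSsBb gametes: CSB×1, CSb×1, CsB×1, Csb×1, cSB×1, cSb×1, csB×1, csb×1
ccSsBB gametes: cSB×4, csB×4
CcSsBb×ccSsBB grid (8·8=64): CcSSBB=4 CcSSBb=4 CcSsBB=8 CcSsBb=8 CcssBB=4 CcssBb=4 ccSSBB=4 ccSSBb=4 ccSsBB=8 ccSsBb=8 ccssBB=4 ccssBb=4
ccssBB hits 4/64; gcd=4; 4÷4/64÷4 = 1/16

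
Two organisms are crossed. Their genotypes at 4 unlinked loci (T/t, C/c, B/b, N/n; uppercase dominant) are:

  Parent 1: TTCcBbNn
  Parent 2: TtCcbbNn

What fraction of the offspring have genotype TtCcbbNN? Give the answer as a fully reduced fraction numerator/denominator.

TTCcBbNn gametes: TCBN×2, TCBn×2, TCbN×2, TCbn×2, TcBN×2, TcBn×2, TcbN×2, Tcbn×2
TtCcbbNn gametes: TCbN×2, TCbn×2, TcbN×2, Tcbn×2, tCbN×2, tCbn×2, tcbN×2, tcbn×2
TTCcBbNn×TtCcbbNn grid (16·16=256): TTCCBbNN=4 TTCCBbNn=8 TTCCBbnn=4 TTCCbbNN=4 TTCCbbNn=8 TTCCbbnn=4 TTCcBbNN=8 TTCcBbNn=16 TTCcBbnn=8 TTCcbbNN=8 TTCcbbNn=16 TTCcbbnn=8 TTccBbNN=4 TTccBbNn=8 TTccBbnn=4 TTccbbNN=4 TTccbbNn=8 TTccbbnn=4 TtCCBbNN=4 TtCCBbNn=8 TtCCBbnn=4 TtCCbbNN=4 TtCCbbNn=8 TtCCbbnn=4 TtCcBbNN=8 TtCcBbNn=16 TtCcBbnn=8 TtCcbbNN=8 TtCcbbNn=16 TtCcbbnn=8 TtccBbNN=4 TtccBbNn=8 TtccBbnn=4 TtccbbNN=4 TtccbbNn=8 Ttccbbnn=4
TtCcbbNN hits 8/256; gcd=8; 8÷8/256÷8 = 1/32

P(TtCcbbNN) = 1/32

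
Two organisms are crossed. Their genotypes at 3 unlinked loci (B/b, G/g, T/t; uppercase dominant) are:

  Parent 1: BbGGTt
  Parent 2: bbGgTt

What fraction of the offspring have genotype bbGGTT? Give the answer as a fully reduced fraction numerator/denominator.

P(bbGGTT) = 1/16

BbGGTt gametes: BGT×2, BGt×2, bGT×2, bGt×2
bbGgTt gametes: bGT×2, bGt×2, bgT×2, bgt×2
BbGGTt×bbGgTt grid (8·8=64): BbGGTT=4 BbGGTt=8 BbGGtt=4 BbGgTT=4 BbGgTt=8 BbGgtt=4 bbGGTT=4 bbGGTt=8 bbGGtt=4 bbGgTT=4 bbGgTt=8 bbGgtt=4
bbGGTT hits 4/64; gcd=4; 4÷4/64÷4 = 1/16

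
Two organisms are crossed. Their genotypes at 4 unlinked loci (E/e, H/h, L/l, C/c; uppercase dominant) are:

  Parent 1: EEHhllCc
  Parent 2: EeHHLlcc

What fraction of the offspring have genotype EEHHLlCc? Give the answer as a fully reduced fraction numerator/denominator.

EEHhllCc gametes: EHlC×4, EHlc×4, EhlC×4, Ehlc×4
EeHHLlcc gametes: EHLc×4, EHlc×4, eHLc×4, eHlc×4
EEHhllCc×EeHHLlcc grid (16·16=256): EEHHLlCc=16 EEHHLlcc=16 EEHHllCc=16 EEHHllcc=16 EEHhLlCc=16 EEHhLlcc=16 EEHhllCc=16 EEHhllcc=16 EeHHLlCc=16 EeHHLlcc=16 EeHHllCc=16 EeHHllcc=16 EeHhLlCc=16 EeHhLlcc=16 EeHhllCc=16 EeHhllcc=16
EEHHLlCc hits 16/256; gcd=16; 16÷16/256÷16 = 1/16

P(EEHHLlCc) = 1/16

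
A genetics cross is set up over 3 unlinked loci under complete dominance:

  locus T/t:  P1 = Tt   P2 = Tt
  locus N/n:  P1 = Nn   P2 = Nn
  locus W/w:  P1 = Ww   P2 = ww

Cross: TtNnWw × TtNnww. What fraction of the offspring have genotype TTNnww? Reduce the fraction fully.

P(TTNnww) = 1/16

TtNnWw gametes: TNW×1, TNw×1, TnW×1, Tnw×1, tNW×1, tNw×1, tnW×1, tnw×1
TtNnww gametes: TNw×2, Tnw×2, tNw×2, tnw×2
TtNnWw×TtNnww grid (8·8=64): TTNNWw=2 TTNNww=2 TTNnWw=4 TTNnww=4 TTnnWw=2 TTnnww=2 TtNNWw=4 TtNNww=4 TtNnWw=8 TtNnww=8 TtnnWw=4 Ttnnww=4 ttNNWw=2 ttNNww=2 ttNnWw=4 ttNnww=4 ttnnWw=2 ttnnww=2
TTNnww hits 4/64; gcd=4; 4÷4/64÷4 = 1/16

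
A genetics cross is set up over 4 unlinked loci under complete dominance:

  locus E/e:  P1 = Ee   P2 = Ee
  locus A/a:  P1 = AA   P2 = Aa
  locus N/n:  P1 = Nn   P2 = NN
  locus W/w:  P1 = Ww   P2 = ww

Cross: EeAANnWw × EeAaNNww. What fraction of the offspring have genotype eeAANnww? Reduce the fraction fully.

P(eeAANnww) = 1/32

EeAANnWw gametes: EANW×2, EANw×2, EAnW×2, EAnw×2, eANW×2, eANw×2, eAnW×2, eAnw×2
EeAaNNww gametes: EANw×4, EaNw×4, eANw×4, eaNw×4
EeAANnWw×EeAaNNww grid (16·16=256): EEAANNWw=8 EEAANNww=8 EEAANnWw=8 EEAANnww=8 EEAaNNWw=8 EEAaNNww=8 EEAaNnWw=8 EEAaNnww=8 EeAANNWw=16 EeAANNww=16 EeAANnWw=16 EeAANnww=16 EeAaNNWw=16 EeAaNNww=16 EeAaNnWw=16 EeAaNnww=16 eeAANNWw=8 eeAANNww=8 eeAANnWw=8 eeAANnww=8 eeAaNNWw=8 eeAaNNww=8 eeAaNnWw=8 eeAaNnww=8
eeAANnww hits 8/256; gcd=8; 8÷8/256÷8 = 1/32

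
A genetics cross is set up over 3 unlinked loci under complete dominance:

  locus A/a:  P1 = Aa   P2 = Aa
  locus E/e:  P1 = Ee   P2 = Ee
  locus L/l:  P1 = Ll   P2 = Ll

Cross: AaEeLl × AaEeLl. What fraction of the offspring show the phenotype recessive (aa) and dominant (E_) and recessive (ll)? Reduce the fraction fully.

P(aa E_ ll) = 3/64

AaEeLl gametes: AEL×1, AEl×1, AeL×1, Ael×1, aEL×1, aEl×1, aeL×1, ael×1
AaEeLl gametes: AEL×1, AEl×1, AeL×1, Ael×1, aEL×1, aEl×1, aeL×1, ael×1
AaEeLl×AaEeLl grid (8·8=64): AAEELL=1 AAEELl=2 AAEEll=1 AAEeLL=2 AAEeLl=4 AAEell=2 AAeeLL=1 AAeeLl=2 AAeell=1 AaEELL=2 AaEELl=4 AaEEll=2 AaEeLL=4 AaEeLl=8 AaEell=4 AaeeLL=2 AaeeLl=4 Aaeell=2 aaEELL=1 aaEELl=2 aaEEll=1 aaEeLL=2 aaEeLl=4 aaEell=2 aaeeLL=1 aaeeLl=2 aaeell=1
aa E_ ll hits 3/64; gcd=1; 3÷1/64÷1 = 3/64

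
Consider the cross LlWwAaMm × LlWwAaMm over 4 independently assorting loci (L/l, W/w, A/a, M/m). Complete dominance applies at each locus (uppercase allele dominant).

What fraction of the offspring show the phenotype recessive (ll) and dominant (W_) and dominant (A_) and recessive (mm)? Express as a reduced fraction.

LlWwAaMm gametes: LWAM×1, LWAm×1, LWaM×1, LWam×1, LwAM×1, LwAm×1, LwaM×1, Lwam×1, lWAM×1, lWAm×1, lWaM×1, lWam×1, lwAM×1, lwAm×1, lwaM×1, lwam×1
LlWwAaMm gametes: LWAM×1, LWAm×1, LWaM×1, LWam×1, LwAM×1, LwAm×1, LwaM×1, Lwam×1, lWAM×1, lWAm×1, lWaM×1, lWam×1, lwAM×1, lwAm×1, lwaM×1, lwam×1
LlWwAaMm×LlWwAaMm grid (16·16=256): LLWWAAMM=1 LLWWAAMm=2 LLWWAAmm=1 LLWWAaMM=2 LLWWAaMm=4 LLWWAamm=2 LLWWaaMM=1 LLWWaaMm=2 LLWWaamm=1 LLWwAAMM=2 LLWwAAMm=4 LLWwAAmm=2 LLWwAaMM=4 LLWwAaMm=8 LLWwAamm=4 LLWwaaMM=2 LLWwaaMm=4 LLWwaamm=2 LLwwAAMM=1 LLwwAAMm=2 LLwwAAmm=1 LLwwAaMM=2 LLwwAaMm=4 LLwwAamm=2 LLwwaaMM=1 LLwwaaMm=2 LLwwaamm=1 LlWWAAMM=2 LlWWAAMm=4 LlWWAAmm=2 LlWWAaMM=4 LlWWAaMm=8 LlWWAamm=4 LlWWaaMM=2 LlWWaaMm=4 LlWWaamm=2 LlWwAAMM=4 LlWwAAMm=8 LlWwAAmm=4 LlWwAaMM=8 LlWwAaMm=16 LlWwAamm=8 LlWwaaMM=4 LlWwaaMm=8 LlWwaamm=4 LlwwAAMM=2 LlwwAAMm=4 LlwwAAmm=2 LlwwAaMM=4 LlwwAaMm=8 LlwwAamm=4 LlwwaaMM=2 LlwwaaMm=4 Llwwaamm=2 llWWAAMM=1 llWWAAMm=2 llWWAAmm=1 llWWAaMM=2 llWWAaMm=4 llWWAamm=2 llWWaaMM=1 llWWaaMm=2 llWWaamm=1 llWwAAMM=2 llWwAAMm=4 llWwAAmm=2 llWwAaMM=4 llWwAaMm=8 llWwAamm=4 llWwaaMM=2 llWwaaMm=4 llWwaamm=2 llwwAAMM=1 llwwAAMm=2 llwwAAmm=1 llwwAaMM=2 llwwAaMm=4 llwwAamm=2 llwwaaMM=1 llwwaaMm=2 llwwaamm=1
ll W_ A_ mm hits 9/256; gcd=1; 9÷1/256÷1 = 9/256

P(ll W_ A_ mm) = 9/256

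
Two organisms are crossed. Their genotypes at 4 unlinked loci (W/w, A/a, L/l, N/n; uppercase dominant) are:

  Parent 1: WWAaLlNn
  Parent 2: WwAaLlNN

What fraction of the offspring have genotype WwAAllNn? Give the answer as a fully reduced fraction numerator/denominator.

P(WwAAllNn) = 1/64

WWAaLlNn gametes: WALN×2, WALn×2, WAlN×2, WAln×2, WaLN×2, WaLn×2, WalN×2, Waln×2
WwAaLlNN gametes: WALN×2, WAlN×2, WaLN×2, WalN×2, wALN×2, wAlN×2, waLN×2, walN×2
WWAaLlNn×WwAaLlNN grid (16·16=256): WWAALLNN=4 WWAALLNn=4 WWAALlNN=8 WWAALlNn=8 WWAAllNN=4 WWAAllNn=4 WWAaLLNN=8 WWAaLLNn=8 WWAaLlNN=16 WWAaLlNn=16 WWAallNN=8 WWAallNn=8 WWaaLLNN=4 WWaaLLNn=4 WWaaLlNN=8 WWaaLlNn=8 WWaallNN=4 WWaallNn=4 WwAALLNN=4 WwAALLNn=4 WwAALlNN=8 WwAALlNn=8 WwAAllNN=4 WwAAllNn=4 WwAaLLNN=8 WwAaLLNn=8 WwAaLlNN=16 WwAaLlNn=16 WwAallNN=8 WwAallNn=8 WwaaLLNN=4 WwaaLLNn=4 WwaaLlNN=8 WwaaLlNn=8 WwaallNN=4 WwaallNn=4
WwAAllNn hits 4/256; gcd=4; 4÷4/256÷4 = 1/64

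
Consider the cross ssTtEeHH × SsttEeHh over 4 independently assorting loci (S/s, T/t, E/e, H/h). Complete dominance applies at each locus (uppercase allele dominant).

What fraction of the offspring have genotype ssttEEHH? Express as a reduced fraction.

ssTtEeHH gametes: sTEH×4, sTeH×4, stEH×4, steH×4
SsttEeHh gametes: StEH×2, StEh×2, SteH×2, Steh×2, stEH×2, stEh×2, steH×2, steh×2
ssTtEeHH×SsttEeHh grid (16·16=256): SsTtEEHH=8 SsTtEEHh=8 SsTtEeHH=16 SsTtEeHh=16 SsTteeHH=8 SsTteeHh=8 SsttEEHH=8 SsttEEHh=8 SsttEeHH=16 SsttEeHh=16 SstteeHH=8 SstteeHh=8 ssTtEEHH=8 ssTtEEHh=8 ssTtEeHH=16 ssTtEeHh=16 ssTteeHH=8 ssTteeHh=8 ssttEEHH=8 ssttEEHh=8 ssttEeHH=16 ssttEeHh=16 sstteeHH=8 sstteeHh=8
ssttEEHH hits 8/256; gcd=8; 8÷8/256÷8 = 1/32

P(ssttEEHH) = 1/32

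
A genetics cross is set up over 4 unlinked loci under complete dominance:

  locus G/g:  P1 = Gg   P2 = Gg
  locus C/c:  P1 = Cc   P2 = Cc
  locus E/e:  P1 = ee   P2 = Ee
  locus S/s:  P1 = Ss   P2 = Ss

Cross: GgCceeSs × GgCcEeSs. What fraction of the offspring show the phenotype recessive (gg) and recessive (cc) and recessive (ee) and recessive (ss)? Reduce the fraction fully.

P(gg cc ee ss) = 1/128

GgCceeSs gametes: GCeS×2, GCes×2, GceS×2, Gces×2, gCeS×2, gCes×2, gceS×2, gces×2
GgCcEeSs gametes: GCES×1, GCEs×1, GCeS×1, GCes×1, GcES×1, GcEs×1, GceS×1, Gces×1, gCES×1, gCEs×1, gCeS×1, gCes×1, gcES×1, gcEs×1, gceS×1, gces×1
GgCceeSs×GgCcEeSs grid (16·16=256): GGCCEeSS=2 GGCCEeSs=4 GGCCEess=2 GGCCeeSS=2 GGCCeeSs=4 GGCCeess=2 GGCcEeSS=4 GGCcEeSs=8 GGCcEess=4 GGCceeSS=4 GGCceeSs=8 GGCceess=4 GGccEeSS=2 GGccEeSs=4 GGccEess=2 GGcceeSS=2 GGcceeSs=4 GGcceess=2 GgCCEeSS=4 GgCCEeSs=8 GgCCEess=4 GgCCeeSS=4 GgCCeeSs=8 GgCCeess=4 GgCcEeSS=8 GgCcEeSs=16 GgCcEess=8 GgCceeSS=8 GgCceeSs=16 GgCceess=8 GgccEeSS=4 GgccEeSs=8 GgccEess=4 GgcceeSS=4 GgcceeSs=8 Ggcceess=4 ggCCEeSS=2 ggCCEeSs=4 ggCCEess=2 ggCCeeSS=2 ggCCeeSs=4 ggCCeess=2 ggCcEeSS=4 ggCcEeSs=8 ggCcEess=4 ggCceeSS=4 ggCceeSs=8 ggCceess=4 ggccEeSS=2 ggccEeSs=4 ggccEess=2 ggcceeSS=2 ggcceeSs=4 ggcceess=2
gg cc ee ss hits 2/256; gcd=2; 2÷2/256÷2 = 1/128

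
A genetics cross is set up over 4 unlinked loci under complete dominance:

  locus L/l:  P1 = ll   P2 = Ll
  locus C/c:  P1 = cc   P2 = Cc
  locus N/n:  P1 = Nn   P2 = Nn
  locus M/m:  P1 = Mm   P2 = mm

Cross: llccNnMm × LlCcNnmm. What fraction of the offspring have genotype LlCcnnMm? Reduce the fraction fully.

P(LlCcnnMm) = 1/32

llccNnMm gametes: lcNM×4, lcNm×4, lcnM×4, lcnm×4
LlCcNnmm gametes: LCNm×2, LCnm×2, LcNm×2, Lcnm×2, lCNm×2, lCnm×2, lcNm×2, lcnm×2
llccNnMm×LlCcNnmm grid (16·16=256): LlCcNNMm=8 LlCcNNmm=8 LlCcNnMm=16 LlCcNnmm=16 LlCcnnMm=8 LlCcnnmm=8 LlccNNMm=8 LlccNNmm=8 LlccNnMm=16 LlccNnmm=16 LlccnnMm=8 Llccnnmm=8 llCcNNMm=8 llCcNNmm=8 llCcNnMm=16 llCcNnmm=16 llCcnnMm=8 llCcnnmm=8 llccNNMm=8 llccNNmm=8 llccNnMm=16 llccNnmm=16 llccnnMm=8 llccnnmm=8
LlCcnnMm hits 8/256; gcd=8; 8÷8/256÷8 = 1/32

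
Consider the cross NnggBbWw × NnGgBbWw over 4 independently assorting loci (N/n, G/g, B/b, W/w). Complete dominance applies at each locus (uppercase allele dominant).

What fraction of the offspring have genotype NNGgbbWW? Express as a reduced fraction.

NnggBbWw gametes: NgBW×2, NgBw×2, NgbW×2, Ngbw×2, ngBW×2, ngBw×2, ngbW×2, ngbw×2
NnGgBbWw gametes: NGBW×1, NGBw×1, NGbW×1, NGbw×1, NgBW×1, NgBw×1, NgbW×1, Ngbw×1, nGBW×1, nGBw×1, nGbW×1, nGbw×1, ngBW×1, ngBw×1, ngbW×1, ngbw×1
NnggBbWw×NnGgBbWw grid (16·16=256): NNGgBBWW=2 NNGgBBWw=4 NNGgBBww=2 NNGgBbWW=4 NNGgBbWw=8 NNGgBbww=4 NNGgbbWW=2 NNGgbbWw=4 NNGgbbww=2 NNggBBWW=2 NNggBBWw=4 NNggBBww=2 NNggBbWW=4 NNggBbWw=8 NNggBbww=4 NNggbbWW=2 NNggbbWw=4 NNggbbww=2 NnGgBBWW=4 NnGgBBWw=8 NnGgBBww=4 NnGgBbWW=8 NnGgBbWw=16 NnGgBbww=8 NnGgbbWW=4 NnGgbbWw=8 NnGgbbww=4 NnggBBWW=4 NnggBBWw=8 NnggBBww=4 NnggBbWW=8 NnggBbWw=16 NnggBbww=8 NnggbbWW=4 NnggbbWw=8 Nnggbbww=4 nnGgBBWW=2 nnGgBBWw=4 nnGgBBww=2 nnGgBbWW=4 nnGgBbWw=8 nnGgBbww=4 nnGgbbWW=2 nnGgbbWw=4 nnGgbbww=2 nnggBBWW=2 nnggBBWw=4 nnggBBww=2 nnggBbWW=4 nnggBbWw=8 nnggBbww=4 nnggbbWW=2 nnggbbWw=4 nnggbbww=2
NNGgbbWW hits 2/256; gcd=2; 2÷2/256÷2 = 1/128

P(NNGgbbWW) = 1/128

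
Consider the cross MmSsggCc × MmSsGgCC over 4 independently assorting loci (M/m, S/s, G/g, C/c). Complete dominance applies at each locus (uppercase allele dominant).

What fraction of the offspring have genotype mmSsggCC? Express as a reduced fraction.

P(mmSsggCC) = 1/32

MmSsggCc gametes: MSgC×2, MSgc×2, MsgC×2, Msgc×2, mSgC×2, mSgc×2, msgC×2, msgc×2
MmSsGgCC gametes: MSGC×2, MSgC×2, MsGC×2, MsgC×2, mSGC×2, mSgC×2, msGC×2, msgC×2
MmSsggCc×MmSsGgCC grid (16·16=256): MMSSGgCC=4 MMSSGgCc=4 MMSSggCC=4 MMSSggCc=4 MMSsGgCC=8 MMSsGgCc=8 MMSsggCC=8 MMSsggCc=8 MMssGgCC=4 MMssGgCc=4 MMssggCC=4 MMssggCc=4 MmSSGgCC=8 MmSSGgCc=8 MmSSggCC=8 MmSSggCc=8 MmSsGgCC=16 MmSsGgCc=16 MmSsggCC=16 MmSsggCc=16 MmssGgCC=8 MmssGgCc=8 MmssggCC=8 MmssggCc=8 mmSSGgCC=4 mmSSGgCc=4 mmSSggCC=4 mmSSggCc=4 mmSsGgCC=8 mmSsGgCc=8 mmSsggCC=8 mmSsggCc=8 mmssGgCC=4 mmssGgCc=4 mmssggCC=4 mmssggCc=4
mmSsggCC hits 8/256; gcd=8; 8÷8/256÷8 = 1/32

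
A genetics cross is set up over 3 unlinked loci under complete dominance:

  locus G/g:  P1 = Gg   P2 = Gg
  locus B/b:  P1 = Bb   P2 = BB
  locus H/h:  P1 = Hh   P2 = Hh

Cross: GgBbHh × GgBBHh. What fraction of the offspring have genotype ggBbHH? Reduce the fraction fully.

GgBbHh gametes: GBH×1, GBh×1, GbH×1, Gbh×1, gBH×1, gBh×1, gbH×1, gbh×1
GgBBHh gametes: GBH×2, GBh×2, gBH×2, gBh×2
GgBbHh×GgBBHh grid (8·8=64): GGBBHH=2 GGBBHh=4 GGBBhh=2 GGBbHH=2 GGBbHh=4 GGBbhh=2 GgBBHH=4 GgBBHh=8 GgBBhh=4 GgBbHH=4 GgBbHh=8 GgBbhh=4 ggBBHH=2 ggBBHh=4 ggBBhh=2 ggBbHH=2 ggBbHh=4 ggBbhh=2
ggBbHH hits 2/64; gcd=2; 2÷2/64÷2 = 1/32

P(ggBbHH) = 1/32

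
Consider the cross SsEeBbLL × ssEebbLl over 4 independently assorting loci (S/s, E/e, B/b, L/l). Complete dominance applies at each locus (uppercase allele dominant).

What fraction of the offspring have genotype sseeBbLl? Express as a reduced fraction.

SsEeBbLL gametes: SEBL×2, SEbL×2, SeBL×2, SebL×2, sEBL×2, sEbL×2, seBL×2, sebL×2
ssEebbLl gametes: sEbL×4, sEbl×4, sebL×4, sebl×4
SsEeBbLL×ssEebbLl grid (16·16=256): SsEEBbLL=8 SsEEBbLl=8 SsEEbbLL=8 SsEEbbLl=8 SsEeBbLL=16 SsEeBbLl=16 SsEebbLL=16 SsEebbLl=16 SseeBbLL=8 SseeBbLl=8 SseebbLL=8 SseebbLl=8 ssEEBbLL=8 ssEEBbLl=8 ssEEbbLL=8 ssEEbbLl=8 ssEeBbLL=16 ssEeBbLl=16 ssEebbLL=16 ssEebbLl=16 sseeBbLL=8 sseeBbLl=8 sseebbLL=8 sseebbLl=8
sseeBbLl hits 8/256; gcd=8; 8÷8/256÷8 = 1/32

P(sseeBbLl) = 1/32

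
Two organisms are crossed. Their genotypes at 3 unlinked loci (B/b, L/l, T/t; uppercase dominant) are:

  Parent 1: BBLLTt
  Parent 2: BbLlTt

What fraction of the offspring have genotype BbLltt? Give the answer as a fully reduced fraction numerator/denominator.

P(BbLltt) = 1/16

BBLLTt gametes: BLT×4, BLt×4
BbLlTt gametes: BLT×1, BLt×1, BlT×1, Blt×1, bLT×1, bLt×1, blT×1, blt×1
BBLLTt×BbLlTt grid (8·8=64): BBLLTT=4 BBLLTt=8 BBLLtt=4 BBLlTT=4 BBLlTt=8 BBLltt=4 BbLLTT=4 BbLLTt=8 BbLLtt=4 BbLlTT=4 BbLlTt=8 BbLltt=4
BbLltt hits 4/64; gcd=4; 4÷4/64÷4 = 1/16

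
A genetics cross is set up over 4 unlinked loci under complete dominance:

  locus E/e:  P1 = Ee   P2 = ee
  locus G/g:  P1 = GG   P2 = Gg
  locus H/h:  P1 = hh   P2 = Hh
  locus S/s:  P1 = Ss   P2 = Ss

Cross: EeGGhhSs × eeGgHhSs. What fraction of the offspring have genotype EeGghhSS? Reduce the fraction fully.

EeGGhhSs gametes: EGhS×4, EGhs×4, eGhS×4, eGhs×4
eeGgHhSs gametes: eGHS×2, eGHs×2, eGhS×2, eGhs×2, egHS×2, egHs×2, eghS×2, eghs×2
EeGGhhSs×eeGgHhSs grid (16·16=256): EeGGHhSS=8 EeGGHhSs=16 EeGGHhss=8 EeGGhhSS=8 EeGGhhSs=16 EeGGhhss=8 EeGgHhSS=8 EeGgHhSs=16 EeGgHhss=8 EeGghhSS=8 EeGghhSs=16 EeGghhss=8 eeGGHhSS=8 eeGGHhSs=16 eeGGHhss=8 eeGGhhSS=8 eeGGhhSs=16 eeGGhhss=8 eeGgHhSS=8 eeGgHhSs=16 eeGgHhss=8 eeGghhSS=8 eeGghhSs=16 eeGghhss=8
EeGghhSS hits 8/256; gcd=8; 8÷8/256÷8 = 1/32

P(EeGghhSS) = 1/32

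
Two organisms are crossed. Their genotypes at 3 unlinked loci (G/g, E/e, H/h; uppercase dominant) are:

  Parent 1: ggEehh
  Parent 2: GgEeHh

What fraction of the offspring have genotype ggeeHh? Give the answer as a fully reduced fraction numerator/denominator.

ggEehh gametes: gEh×4, geh×4
GgEeHh gametes: GEH×1, GEh×1, GeH×1, Geh×1, gEH×1, gEh×1, geH×1, geh×1
ggEehh×GgEeHh grid (8·8=64): GgEEHh=4 GgEEhh=4 GgEeHh=8 GgEehh=8 GgeeHh=4 Ggeehh=4 ggEEHh=4 ggEEhh=4 ggEeHh=8 ggEehh=8 ggeeHh=4 ggeehh=4
ggeeHh hits 4/64; gcd=4; 4÷4/64÷4 = 1/16

P(ggeeHh) = 1/16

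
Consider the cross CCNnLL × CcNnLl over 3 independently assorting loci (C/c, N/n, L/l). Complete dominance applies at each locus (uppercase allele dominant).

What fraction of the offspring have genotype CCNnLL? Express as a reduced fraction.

CCNnLL gametes: CNL×4, CnL×4
CcNnLl gametes: CNL×1, CNl×1, CnL×1, Cnl×1, cNL×1, cNl×1, cnL×1, cnl×1
CCNnLL×CcNnLl grid (8·8=64): CCNNLL=4 CCNNLl=4 CCNnLL=8 CCNnLl=8 CCnnLL=4 CCnnLl=4 CcNNLL=4 CcNNLl=4 CcNnLL=8 CcNnLl=8 CcnnLL=4 CcnnLl=4
CCNnLL hits 8/64; gcd=8; 8÷8/64÷8 = 1/8

P(CCNnLL) = 1/8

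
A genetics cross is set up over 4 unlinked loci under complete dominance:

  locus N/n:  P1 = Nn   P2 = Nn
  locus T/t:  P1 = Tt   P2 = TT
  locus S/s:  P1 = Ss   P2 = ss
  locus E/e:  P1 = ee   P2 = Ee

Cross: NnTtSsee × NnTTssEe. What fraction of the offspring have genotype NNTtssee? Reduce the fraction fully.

NnTtSsee gametes: NTSe×2, NTse×2, NtSe×2, Ntse×2, nTSe×2, nTse×2, ntSe×2, ntse×2
NnTTssEe gametes: NTsE×4, NTse×4, nTsE×4, nTse×4
NnTtSsee×NnTTssEe grid (16·16=256): NNTTSsEe=8 NNTTSsee=8 NNTTssEe=8 NNTTssee=8 NNTtSsEe=8 NNTtSsee=8 NNTtssEe=8 NNTtssee=8 NnTTSsEe=16 NnTTSsee=16 NnTTssEe=16 NnTTssee=16 NnTtSsEe=16 NnTtSsee=16 NnTtssEe=16 NnTtssee=16 nnTTSsEe=8 nnTTSsee=8 nnTTssEe=8 nnTTssee=8 nnTtSsEe=8 nnTtSsee=8 nnTtssEe=8 nnTtssee=8
NNTtssee hits 8/256; gcd=8; 8÷8/256÷8 = 1/32

P(NNTtssee) = 1/32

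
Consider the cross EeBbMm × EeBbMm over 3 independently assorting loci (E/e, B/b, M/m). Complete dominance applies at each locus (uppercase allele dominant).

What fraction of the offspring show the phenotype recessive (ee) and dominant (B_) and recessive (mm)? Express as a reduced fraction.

EeBbMm gametes: EBM×1, EBm×1, EbM×1, Ebm×1, eBM×1, eBm×1, ebM×1, ebm×1
EeBbMm gametes: EBM×1, EBm×1, EbM×1, Ebm×1, eBM×1, eBm×1, ebM×1, ebm×1
EeBbMm×EeBbMm grid (8·8=64): EEBBMM=1 EEBBMm=2 EEBBmm=1 EEBbMM=2 EEBbMm=4 EEBbmm=2 EEbbMM=1 EEbbMm=2 EEbbmm=1 EeBBMM=2 EeBBMm=4 EeBBmm=2 EeBbMM=4 EeBbMm=8 EeBbmm=4 EebbMM=2 EebbMm=4 Eebbmm=2 eeBBMM=1 eeBBMm=2 eeBBmm=1 eeBbMM=2 eeBbMm=4 eeBbmm=2 eebbMM=1 eebbMm=2 eebbmm=1
ee B_ mm hits 3/64; gcd=1; 3÷1/64÷1 = 3/64

P(ee B_ mm) = 3/64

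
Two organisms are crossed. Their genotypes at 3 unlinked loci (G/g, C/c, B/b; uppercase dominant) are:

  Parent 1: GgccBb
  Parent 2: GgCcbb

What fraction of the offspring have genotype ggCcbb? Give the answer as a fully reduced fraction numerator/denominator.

P(ggCcbb) = 1/16

GgccBb gametes: GcB×2, Gcb×2, gcB×2, gcb×2
GgCcbb gametes: GCb×2, Gcb×2, gCb×2, gcb×2
GgccBb×GgCcbb grid (8·8=64): GGCcBb=4 GGCcbb=4 GGccBb=4 GGccbb=4 GgCcBb=8 GgCcbb=8 GgccBb=8 Ggccbb=8 ggCcBb=4 ggCcbb=4 ggccBb=4 ggccbb=4
ggCcbb hits 4/64; gcd=4; 4÷4/64÷4 = 1/16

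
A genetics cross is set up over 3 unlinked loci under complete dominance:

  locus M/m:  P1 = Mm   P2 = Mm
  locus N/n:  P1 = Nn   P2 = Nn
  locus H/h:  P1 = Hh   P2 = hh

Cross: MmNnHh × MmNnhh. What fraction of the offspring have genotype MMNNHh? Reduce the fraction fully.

MmNnHh gametes: MNH×1, MNh×1, MnH×1, Mnh×1, mNH×1, mNh×1, mnH×1, mnh×1
MmNnhh gametes: MNh×2, Mnh×2, mNh×2, mnh×2
MmNnHh×MmNnhh grid (8·8=64): MMNNHh=2 MMNNhh=2 MMNnHh=4 MMNnhh=4 MMnnHh=2 MMnnhh=2 MmNNHh=4 MmNNhh=4 MmNnHh=8 MmNnhh=8 MmnnHh=4 Mmnnhh=4 mmNNHh=2 mmNNhh=2 mmNnHh=4 mmNnhh=4 mmnnHh=2 mmnnhh=2
MMNNHh hits 2/64; gcd=2; 2÷2/64÷2 = 1/32

P(MMNNHh) = 1/32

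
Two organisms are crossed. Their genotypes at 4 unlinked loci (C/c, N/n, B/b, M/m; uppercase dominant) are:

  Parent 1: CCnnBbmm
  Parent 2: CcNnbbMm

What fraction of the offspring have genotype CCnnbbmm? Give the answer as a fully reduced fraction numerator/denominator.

CCnnBbmm gametes: CnBm×8, Cnbm×8
CcNnbbMm gametes: CNbM×2, CNbm×2, CnbM×2, Cnbm×2, cNbM×2, cNbm×2, cnbM×2, cnbm×2
CCnnBbmm×CcNnbbMm grid (16·16=256): CCNnBbMm=16 CCNnBbmm=16 CCNnbbMm=16 CCNnbbmm=16 CCnnBbMm=16 CCnnBbmm=16 CCnnbbMm=16 CCnnbbmm=16 CcNnBbMm=16 CcNnBbmm=16 CcNnbbMm=16 CcNnbbmm=16 CcnnBbMm=16 CcnnBbmm=16 CcnnbbMm=16 Ccnnbbmm=16
CCnnbbmm hits 16/256; gcd=16; 16÷16/256÷16 = 1/16

P(CCnnbbmm) = 1/16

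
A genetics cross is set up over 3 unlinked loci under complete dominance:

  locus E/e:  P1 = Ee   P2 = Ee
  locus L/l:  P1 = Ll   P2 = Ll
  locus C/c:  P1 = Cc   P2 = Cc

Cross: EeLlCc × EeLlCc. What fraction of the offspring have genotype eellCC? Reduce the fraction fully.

P(eellCC) = 1/64

EeLlCc gametes: ELC×1, ELc×1, ElC×1, Elc×1, eLC×1, eLc×1, elC×1, elc×1
EeLlCc gametes: ELC×1, ELc×1, ElC×1, Elc×1, eLC×1, eLc×1, elC×1, elc×1
EeLlCc×EeLlCc grid (8·8=64): EELLCC=1 EELLCc=2 EELLcc=1 EELlCC=2 EELlCc=4 EELlcc=2 EEllCC=1 EEllCc=2 EEllcc=1 EeLLCC=2 EeLLCc=4 EeLLcc=2 EeLlCC=4 EeLlCc=8 EeLlcc=4 EellCC=2 EellCc=4 Eellcc=2 eeLLCC=1 eeLLCc=2 eeLLcc=1 eeLlCC=2 eeLlCc=4 eeLlcc=2 eellCC=1 eellCc=2 eellcc=1
eellCC hits 1/64; gcd=1; 1÷1/64÷1 = 1/64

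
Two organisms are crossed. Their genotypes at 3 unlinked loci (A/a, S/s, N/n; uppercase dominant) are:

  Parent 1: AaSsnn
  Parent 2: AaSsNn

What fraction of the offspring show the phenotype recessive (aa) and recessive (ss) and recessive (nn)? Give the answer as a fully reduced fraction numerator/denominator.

P(aa ss nn) = 1/32

AaSsnn gametes: ASn×2, Asn×2, aSn×2, asn×2
AaSsNn gametes: ASN×1, ASn×1, AsN×1, Asn×1, aSN×1, aSn×1, asN×1, asn×1
AaSsnn×AaSsNn grid (8·8=64): AASSNn=2 AASSnn=2 AASsNn=4 AASsnn=4 AAssNn=2 AAssnn=2 AaSSNn=4 AaSSnn=4 AaSsNn=8 AaSsnn=8 AassNn=4 Aassnn=4 aaSSNn=2 aaSSnn=2 aaSsNn=4 aaSsnn=4 aassNn=2 aassnn=2
aa ss nn hits 2/64; gcd=2; 2÷2/64÷2 = 1/32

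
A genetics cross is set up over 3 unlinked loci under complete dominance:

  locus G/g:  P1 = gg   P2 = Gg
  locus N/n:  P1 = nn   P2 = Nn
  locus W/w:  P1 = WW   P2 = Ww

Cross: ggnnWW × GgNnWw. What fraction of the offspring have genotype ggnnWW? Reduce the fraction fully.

ggnnWW gametes: gnW×8
GgNnWw gametes: GNW×1, GNw×1, GnW×1, Gnw×1, gNW×1, gNw×1, gnW×1, gnw×1
ggnnWW×GgNnWw grid (8·8=64): GgNnWW=8 GgNnWw=8 GgnnWW=8 GgnnWw=8 ggNnWW=8 ggNnWw=8 ggnnWW=8 ggnnWw=8
ggnnWW hits 8/64; gcd=8; 8÷8/64÷8 = 1/8

P(ggnnWW) = 1/8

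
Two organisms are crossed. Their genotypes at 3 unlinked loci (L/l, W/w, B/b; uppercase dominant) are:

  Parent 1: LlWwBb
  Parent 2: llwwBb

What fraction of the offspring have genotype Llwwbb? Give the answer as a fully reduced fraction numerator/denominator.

P(Llwwbb) = 1/16

LlWwBb gametes: LWB×1, LWb×1, LwB×1, Lwb×1, lWB×1, lWb×1, lwB×1, lwb×1
llwwBb gametes: lwB×4, lwb×4
LlWwBb×llwwBb grid (8·8=64): LlWwBB=4 LlWwBb=8 LlWwbb=4 LlwwBB=4 LlwwBb=8 Llwwbb=4 llWwBB=4 llWwBb=8 llWwbb=4 llwwBB=4 llwwBb=8 llwwbb=4
Llwwbb hits 4/64; gcd=4; 4÷4/64÷4 = 1/16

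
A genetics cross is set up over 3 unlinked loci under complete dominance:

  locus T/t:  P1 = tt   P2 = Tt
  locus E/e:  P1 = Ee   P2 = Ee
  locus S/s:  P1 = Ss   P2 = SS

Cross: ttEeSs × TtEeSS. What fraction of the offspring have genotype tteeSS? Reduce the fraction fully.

P(tteeSS) = 1/16

ttEeSs gametes: tES×2, tEs×2, teS×2, tes×2
TtEeSS gametes: TES×2, TeS×2, tES×2, teS×2
ttEeSs×TtEeSS grid (8·8=64): TtEESS=4 TtEESs=4 TtEeSS=8 TtEeSs=8 TteeSS=4 TteeSs=4 ttEESS=4 ttEESs=4 ttEeSS=8 ttEeSs=8 tteeSS=4 tteeSs=4
tteeSS hits 4/64; gcd=4; 4÷4/64÷4 = 1/16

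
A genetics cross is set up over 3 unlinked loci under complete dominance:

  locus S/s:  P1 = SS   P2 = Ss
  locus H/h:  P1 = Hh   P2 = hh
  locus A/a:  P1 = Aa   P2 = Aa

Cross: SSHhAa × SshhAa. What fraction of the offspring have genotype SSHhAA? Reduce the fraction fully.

P(SSHhAA) = 1/16

SSHhAa gametes: SHA×2, SHa×2, ShA×2, Sha×2
SshhAa gametes: ShA×2, Sha×2, shA×2, sha×2
SSHhAa×SshhAa grid (8·8=64): SSHhAA=4 SSHhAa=8 SSHhaa=4 SShhAA=4 SShhAa=8 SShhaa=4 SsHhAA=4 SsHhAa=8 SsHhaa=4 SshhAA=4 SshhAa=8 Sshhaa=4
SSHhAA hits 4/64; gcd=4; 4÷4/64÷4 = 1/16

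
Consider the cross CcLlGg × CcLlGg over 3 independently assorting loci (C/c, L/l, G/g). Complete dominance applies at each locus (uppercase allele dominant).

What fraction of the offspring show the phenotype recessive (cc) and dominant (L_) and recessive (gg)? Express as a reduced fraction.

CcLlGg gametes: CLG×1, CLg×1, ClG×1, Clg×1, cLG×1, cLg×1, clG×1, clg×1
CcLlGg gametes: CLG×1, CLg×1, ClG×1, Clg×1, cLG×1, cLg×1, clG×1, clg×1
CcLlGg×CcLlGg grid (8·8=64): CCLLGG=1 CCLLGg=2 CCLLgg=1 CCLlGG=2 CCLlGg=4 CCLlgg=2 CCllGG=1 CCllGg=2 CCllgg=1 CcLLGG=2 CcLLGg=4 CcLLgg=2 CcLlGG=4 CcLlGg=8 CcLlgg=4 CcllGG=2 CcllGg=4 Ccllgg=2 ccLLGG=1 ccLLGg=2 ccLLgg=1 ccLlGG=2 ccLlGg=4 ccLlgg=2 ccllGG=1 ccllGg=2 ccllgg=1
cc L_ gg hits 3/64; gcd=1; 3÷1/64÷1 = 3/64

P(cc L_ gg) = 3/64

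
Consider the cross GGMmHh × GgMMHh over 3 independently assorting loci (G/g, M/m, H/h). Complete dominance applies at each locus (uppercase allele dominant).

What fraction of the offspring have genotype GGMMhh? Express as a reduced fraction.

P(GGMMhh) = 1/16

GGMmHh gametes: GMH×2, GMh×2, GmH×2, Gmh×2
GgMMHh gametes: GMH×2, GMh×2, gMH×2, gMh×2
GGMmHh×GgMMHh grid (8·8=64): GGMMHH=4 GGMMHh=8 GGMMhh=4 GGMmHH=4 GGMmHh=8 GGMmhh=4 GgMMHH=4 GgMMHh=8 GgMMhh=4 GgMmHH=4 GgMmHh=8 GgMmhh=4
GGMMhh hits 4/64; gcd=4; 4÷4/64÷4 = 1/16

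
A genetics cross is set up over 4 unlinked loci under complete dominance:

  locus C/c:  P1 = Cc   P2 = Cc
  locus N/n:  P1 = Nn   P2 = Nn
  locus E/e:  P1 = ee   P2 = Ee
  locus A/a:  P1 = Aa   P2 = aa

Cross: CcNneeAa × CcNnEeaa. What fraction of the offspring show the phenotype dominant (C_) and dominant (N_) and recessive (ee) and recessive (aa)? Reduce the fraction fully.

CcNneeAa gametes: CNeA×2, CNea×2, CneA×2, Cnea×2, cNeA×2, cNea×2, cneA×2, cnea×2
CcNnEeaa gametes: CNEa×2, CNea×2, CnEa×2, Cnea×2, cNEa×2, cNea×2, cnEa×2, cnea×2
CcNneeAa×CcNnEeaa grid (16·16=256): CCNNEeAa=4 CCNNEeaa=4 CCNNeeAa=4 CCNNeeaa=4 CCNnEeAa=8 CCNnEeaa=8 CCNneeAa=8 CCNneeaa=8 CCnnEeAa=4 CCnnEeaa=4 CCnneeAa=4 CCnneeaa=4 CcNNEeAa=8 CcNNEeaa=8 CcNNeeAa=8 CcNNeeaa=8 CcNnEeAa=16 CcNnEeaa=16 CcNneeAa=16 CcNneeaa=16 CcnnEeAa=8 CcnnEeaa=8 CcnneeAa=8 Ccnneeaa=8 ccNNEeAa=4 ccNNEeaa=4 ccNNeeAa=4 ccNNeeaa=4 ccNnEeAa=8 ccNnEeaa=8 ccNneeAa=8 ccNneeaa=8 ccnnEeAa=4 ccnnEeaa=4 ccnneeAa=4 ccnneeaa=4
C_ N_ ee aa hits 36/256; gcd=4; 36÷4/256÷4 = 9/64

P(C_ N_ ee aa) = 9/64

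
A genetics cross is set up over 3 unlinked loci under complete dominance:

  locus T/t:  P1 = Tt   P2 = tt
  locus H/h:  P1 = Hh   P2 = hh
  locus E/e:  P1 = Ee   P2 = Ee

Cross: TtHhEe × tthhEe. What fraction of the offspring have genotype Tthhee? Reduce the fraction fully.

TtHhEe gametes: THE×1, THe×1, ThE×1, The×1, tHE×1, tHe×1, thE×1, the×1
tthhEe gametes: thE×4, the×4
TtHhEe×tthhEe grid (8·8=64): TtHhEE=4 TtHhEe=8 TtHhee=4 TthhEE=4 TthhEe=8 Tthhee=4 ttHhEE=4 ttHhEe=8 ttHhee=4 tthhEE=4 tthhEe=8 tthhee=4
Tthhee hits 4/64; gcd=4; 4÷4/64÷4 = 1/16

P(Tthhee) = 1/16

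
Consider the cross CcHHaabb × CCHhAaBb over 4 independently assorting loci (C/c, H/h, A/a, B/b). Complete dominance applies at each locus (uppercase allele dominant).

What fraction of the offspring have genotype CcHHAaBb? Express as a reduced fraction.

CcHHaabb gametes: CHab×8, cHab×8
CCHhAaBb gametes: CHAB×2, CHAb×2, CHaB×2, CHab×2, ChAB×2, ChAb×2, ChaB×2, Chab×2
CcHHaabb×CCHhAaBb grid (16·16=256): CCHHAaBb=16 CCHHAabb=16 CCHHaaBb=16 CCHHaabb=16 CCHhAaBb=16 CCHhAabb=16 CCHhaaBb=16 CCHhaabb=16 CcHHAaBb=16 CcHHAabb=16 CcHHaaBb=16 CcHHaabb=16 CcHhAaBb=16 CcHhAabb=16 CcHhaaBb=16 CcHhaabb=16
CcHHAaBb hits 16/256; gcd=16; 16÷16/256÷16 = 1/16

P(CcHHAaBb) = 1/16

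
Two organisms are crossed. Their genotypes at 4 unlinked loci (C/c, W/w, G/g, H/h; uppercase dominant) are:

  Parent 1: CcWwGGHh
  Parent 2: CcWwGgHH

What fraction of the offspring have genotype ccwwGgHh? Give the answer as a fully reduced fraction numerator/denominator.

P(ccwwGgHh) = 1/64

CcWwGGHh gametes: CWGH×2, CWGh×2, CwGH×2, CwGh×2, cWGH×2, cWGh×2, cwGH×2, cwGh×2
CcWwGgHH gametes: CWGH×2, CWgH×2, CwGH×2, CwgH×2, cWGH×2, cWgH×2, cwGH×2, cwgH×2
CcWwGGHh×CcWwGgHH grid (16·16=256): CCWWGGHH=4 CCWWGGHh=4 CCWWGgHH=4 CCWWGgHh=4 CCWwGGHH=8 CCWwGGHh=8 CCWwGgHH=8 CCWwGgHh=8 CCwwGGHH=4 CCwwGGHh=4 CCwwGgHH=4 CCwwGgHh=4 CcWWGGHH=8 CcWWGGHh=8 CcWWGgHH=8 CcWWGgHh=8 CcWwGGHH=16 CcWwGGHh=16 CcWwGgHH=16 CcWwGgHh=16 CcwwGGHH=8 CcwwGGHh=8 CcwwGgHH=8 CcwwGgHh=8 ccWWGGHH=4 ccWWGGHh=4 ccWWGgHH=4 ccWWGgHh=4 ccWwGGHH=8 ccWwGGHh=8 ccWwGgHH=8 ccWwGgHh=8 ccwwGGHH=4 ccwwGGHh=4 ccwwGgHH=4 ccwwGgHh=4
ccwwGgHh hits 4/256; gcd=4; 4÷4/256÷4 = 1/64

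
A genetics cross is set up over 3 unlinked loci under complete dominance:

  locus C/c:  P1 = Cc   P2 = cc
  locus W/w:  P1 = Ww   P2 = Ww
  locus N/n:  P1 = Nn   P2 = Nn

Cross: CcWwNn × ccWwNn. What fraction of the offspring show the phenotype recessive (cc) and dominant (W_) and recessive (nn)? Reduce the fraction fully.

CcWwNn gametes: CWN×1, CWn×1, CwN×1, Cwn×1, cWN×1, cWn×1, cwN×1, cwn×1
ccWwNn gametes: cWN×2, cWn×2, cwN×2, cwn×2
CcWwNn×ccWwNn grid (8·8=64): CcWWNN=2 CcWWNn=4 CcWWnn=2 CcWwNN=4 CcWwNn=8 CcWwnn=4 CcwwNN=2 CcwwNn=4 Ccwwnn=2 ccWWNN=2 ccWWNn=4 ccWWnn=2 ccWwNN=4 ccWwNn=8 ccWwnn=4 ccwwNN=2 ccwwNn=4 ccwwnn=2
cc W_ nn hits 6/64; gcd=2; 6÷2/64÷2 = 3/32

P(cc W_ nn) = 3/32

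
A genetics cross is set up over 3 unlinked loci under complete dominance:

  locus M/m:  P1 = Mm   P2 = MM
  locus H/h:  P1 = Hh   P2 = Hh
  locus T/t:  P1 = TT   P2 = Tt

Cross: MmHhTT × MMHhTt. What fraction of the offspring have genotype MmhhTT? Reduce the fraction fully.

MmHhTT gametes: MHT×2, MhT×2, mHT×2, mhT×2
MMHhTt gametes: MHT×2, MHt×2, MhT×2, Mht×2
MmHhTT×MMHhTt grid (8·8=64): MMHHTT=4 MMHHTt=4 MMHhTT=8 MMHhTt=8 MMhhTT=4 MMhhTt=4 MmHHTT=4 MmHHTt=4 MmHhTT=8 MmHhTt=8 MmhhTT=4 MmhhTt=4
MmhhTT hits 4/64; gcd=4; 4÷4/64÷4 = 1/16

P(MmhhTT) = 1/16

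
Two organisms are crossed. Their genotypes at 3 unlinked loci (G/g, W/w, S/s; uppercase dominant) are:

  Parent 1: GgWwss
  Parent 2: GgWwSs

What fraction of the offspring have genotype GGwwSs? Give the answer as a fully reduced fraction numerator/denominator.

P(GGwwSs) = 1/32

GgWwss gametes: GWs×2, Gws×2, gWs×2, gws×2
GgWwSs gametes: GWS×1, GWs×1, GwS×1, Gws×1, gWS×1, gWs×1, gwS×1, gws×1
GgWwss×GgWwSs grid (8·8=64): GGWWSs=2 GGWWss=2 GGWwSs=4 GGWwss=4 GGwwSs=2 GGwwss=2 GgWWSs=4 GgWWss=4 GgWwSs=8 GgWwss=8 GgwwSs=4 Ggwwss=4 ggWWSs=2 ggWWss=2 ggWwSs=4 ggWwss=4 ggwwSs=2 ggwwss=2
GGwwSs hits 2/64; gcd=2; 2÷2/64÷2 = 1/32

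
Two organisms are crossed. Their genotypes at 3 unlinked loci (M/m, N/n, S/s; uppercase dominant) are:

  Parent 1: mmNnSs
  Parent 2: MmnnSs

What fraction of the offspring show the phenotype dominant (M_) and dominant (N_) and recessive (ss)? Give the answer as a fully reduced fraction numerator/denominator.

P(M_ N_ ss) = 1/16

mmNnSs gametes: mNS×2, mNs×2, mnS×2, mns×2
MmnnSs gametes: MnS×2, Mns×2, mnS×2, mns×2
mmNnSs×MmnnSs grid (8·8=64): MmNnSS=4 MmNnSs=8 MmNnss=4 MmnnSS=4 MmnnSs=8 Mmnnss=4 mmNnSS=4 mmNnSs=8 mmNnss=4 mmnnSS=4 mmnnSs=8 mmnnss=4
M_ N_ ss hits 4/64; gcd=4; 4÷4/64÷4 = 1/16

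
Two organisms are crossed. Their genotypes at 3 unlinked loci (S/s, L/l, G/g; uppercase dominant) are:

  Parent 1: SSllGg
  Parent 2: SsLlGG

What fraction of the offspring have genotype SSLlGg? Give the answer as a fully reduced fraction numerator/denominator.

SSllGg gametes: SlG×4, Slg×4
SsLlGG gametes: SLG×2, SlG×2, sLG×2, slG×2
SSllGg×SsLlGG grid (8·8=64): SSLlGG=8 SSLlGg=8 SSllGG=8 SSllGg=8 SsLlGG=8 SsLlGg=8 SsllGG=8 SsllGg=8
SSLlGg hits 8/64; gcd=8; 8÷8/64÷8 = 1/8

P(SSLlGg) = 1/8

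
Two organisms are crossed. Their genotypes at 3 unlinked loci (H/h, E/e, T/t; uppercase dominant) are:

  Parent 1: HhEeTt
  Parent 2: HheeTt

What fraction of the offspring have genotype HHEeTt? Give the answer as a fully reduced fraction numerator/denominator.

HhEeTt gametes: HET×1, HEt×1, HeT×1, Het×1, hET×1, hEt×1, heT×1, het×1
HheeTt gametes: HeT×2, Het×2, heT×2, het×2
HhEeTt×HheeTt grid (8·8=64): HHEeTT=2 HHEeTt=4 HHEett=2 HHeeTT=2 HHeeTt=4 HHeett=2 HhEeTT=4 HhEeTt=8 HhEett=4 HheeTT=4 HheeTt=8 Hheett=4 hhEeTT=2 hhEeTt=4 hhEett=2 hheeTT=2 hheeTt=4 hheett=2
HHEeTt hits 4/64; gcd=4; 4÷4/64÷4 = 1/16

P(HHEeTt) = 1/16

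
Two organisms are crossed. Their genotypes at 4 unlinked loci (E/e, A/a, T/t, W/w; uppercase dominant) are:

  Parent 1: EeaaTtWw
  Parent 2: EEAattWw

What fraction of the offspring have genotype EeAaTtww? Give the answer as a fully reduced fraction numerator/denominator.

P(EeAaTtww) = 1/32

EeaaTtWw gametes: EaTW×2, EaTw×2, EatW×2, Eatw×2, eaTW×2, eaTw×2, eatW×2, eatw×2
EEAattWw gametes: EAtW×4, EAtw×4, EatW×4, Eatw×4
EeaaTtWw×EEAattWw grid (16·16=256): EEAaTtWW=8 EEAaTtWw=16 EEAaTtww=8 EEAattWW=8 EEAattWw=16 EEAattww=8 EEaaTtWW=8 EEaaTtWw=16 EEaaTtww=8 EEaattWW=8 EEaattWw=16 EEaattww=8 EeAaTtWW=8 EeAaTtWw=16 EeAaTtww=8 EeAattWW=8 EeAattWw=16 EeAattww=8 EeaaTtWW=8 EeaaTtWw=16 EeaaTtww=8 EeaattWW=8 EeaattWw=16 Eeaattww=8
EeAaTtww hits 8/256; gcd=8; 8÷8/256÷8 = 1/32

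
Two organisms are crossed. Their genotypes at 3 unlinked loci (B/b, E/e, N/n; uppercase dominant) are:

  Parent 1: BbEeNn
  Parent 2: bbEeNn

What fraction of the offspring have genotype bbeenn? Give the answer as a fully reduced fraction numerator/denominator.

P(bbeenn) = 1/32

BbEeNn gametes: BEN×1, BEn×1, BeN×1, Ben×1, bEN×1, bEn×1, beN×1, ben×1
bbEeNn gametes: bEN×2, bEn×2, beN×2, ben×2
BbEeNn×bbEeNn grid (8·8=64): BbEENN=2 BbEENn=4 BbEEnn=2 BbEeNN=4 BbEeNn=8 BbEenn=4 BbeeNN=2 BbeeNn=4 Bbeenn=2 bbEENN=2 bbEENn=4 bbEEnn=2 bbEeNN=4 bbEeNn=8 bbEenn=4 bbeeNN=2 bbeeNn=4 bbeenn=2
bbeenn hits 2/64; gcd=2; 2÷2/64÷2 = 1/32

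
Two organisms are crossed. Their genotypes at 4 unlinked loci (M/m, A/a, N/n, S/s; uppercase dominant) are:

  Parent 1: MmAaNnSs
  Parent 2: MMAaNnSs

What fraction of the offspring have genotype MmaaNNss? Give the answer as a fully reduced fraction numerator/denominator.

MmAaNnSs gametes: MANS×1, MANs×1, MAnS×1, MAns×1, MaNS×1, MaNs×1, ManS×1, Mans×1, mANS×1, mANs×1, mAnS×1, mAns×1, maNS×1, maNs×1, manS×1, mans×1
MMAaNnSs gametes: MANS×2, MANs×2, MAnS×2, MAns×2, MaNS×2, MaNs×2, ManS×2, Mans×2
MmAaNnSs×MMAaNnSs grid (16·16=256): MMAANNSS=2 MMAANNSs=4 MMAANNss=2 MMAANnSS=4 MMAANnSs=8 MMAANnss=4 MMAAnnSS=2 MMAAnnSs=4 MMAAnnss=2 MMAaNNSS=4 MMAaNNSs=8 MMAaNNss=4 MMAaNnSS=8 MMAaNnSs=16 MMAaNnss=8 MMAannSS=4 MMAannSs=8 MMAannss=4 MMaaNNSS=2 MMaaNNSs=4 MMaaNNss=2 MMaaNnSS=4 MMaaNnSs=8 MMaaNnss=4 MMaannSS=2 MMaannSs=4 MMaannss=2 MmAANNSS=2 MmAANNSs=4 MmAANNss=2 MmAANnSS=4 MmAANnSs=8 MmAANnss=4 MmAAnnSS=2 MmAAnnSs=4 MmAAnnss=2 MmAaNNSS=4 MmAaNNSs=8 MmAaNNss=4 MmAaNnSS=8 MmAaNnSs=16 MmAaNnss=8 MmAannSS=4 MmAannSs=8 MmAannss=4 MmaaNNSS=2 MmaaNNSs=4 MmaaNNss=2 MmaaNnSS=4 MmaaNnSs=8 MmaaNnss=4 MmaannSS=2 MmaannSs=4 Mmaannss=2
MmaaNNss hits 2/256; gcd=2; 2÷2/256÷2 = 1/128

P(MmaaNNss) = 1/128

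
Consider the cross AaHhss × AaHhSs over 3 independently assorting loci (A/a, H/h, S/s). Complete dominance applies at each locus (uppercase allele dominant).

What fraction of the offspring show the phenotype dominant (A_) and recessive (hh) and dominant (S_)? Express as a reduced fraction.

AaHhss gametes: AHs×2, Ahs×2, aHs×2, ahs×2
AaHhSs gametes: AHS×1, AHs×1, AhS×1, Ahs×1, aHS×1, aHs×1, ahS×1, ahs×1
AaHhss×AaHhSs grid (8·8=64): AAHHSs=2 AAHHss=2 AAHhSs=4 AAHhss=4 AAhhSs=2 AAhhss=2 AaHHSs=4 AaHHss=4 AaHhSs=8 AaHhss=8 AahhSs=4 Aahhss=4 aaHHSs=2 aaHHss=2 aaHhSs=4 aaHhss=4 aahhSs=2 aahhss=2
A_ hh S_ hits 6/64; gcd=2; 6÷2/64÷2 = 3/32

P(A_ hh S_) = 3/32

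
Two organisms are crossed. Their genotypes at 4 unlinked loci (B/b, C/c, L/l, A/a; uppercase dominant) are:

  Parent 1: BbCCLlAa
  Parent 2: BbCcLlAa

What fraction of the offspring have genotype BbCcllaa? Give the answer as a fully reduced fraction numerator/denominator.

BbCCLlAa gametes: BCLA×2, BCLa×2, BClA×2, BCla×2, bCLA×2, bCLa×2, bClA×2, bCla×2
BbCcLlAa gametes: BCLA×1, BCLa×1, BClA×1, BCla×1, BcLA×1, BcLa×1, BclA×1, Bcla×1, bCLA×1, bCLa×1, bClA×1, bCla×1, bcLA×1, bcLa×1, bclA×1, bcla×1
BbCCLlAa×BbCcLlAa grid (16·16=256): BBCCLLAA=2 BBCCLLAa=4 BBCCLLaa=2 BBCCLlAA=4 BBCCLlAa=8 BBCCLlaa=4 BBCCllAA=2 BBCCllAa=4 BBCCllaa=2 BBCcLLAA=2 BBCcLLAa=4 BBCcLLaa=2 BBCcLlAA=4 BBCcLlAa=8 BBCcLlaa=4 BBCcllAA=2 BBCcllAa=4 BBCcllaa=2 BbCCLLAA=4 BbCCLLAa=8 BbCCLLaa=4 BbCCLlAA=8 BbCCLlAa=16 BbCCLlaa=8 BbCCllAA=4 BbCCllAa=8 BbCCllaa=4 BbCcLLAA=4 BbCcLLAa=8 BbCcLLaa=4 BbCcLlAA=8 BbCcLlAa=16 BbCcLlaa=8 BbCcllAA=4 BbCcllAa=8 BbCcllaa=4 bbCCLLAA=2 bbCCLLAa=4 bbCCLLaa=2 bbCCLlAA=4 bbCCLlAa=8 bbCCLlaa=4 bbCCllAA=2 bbCCllAa=4 bbCCllaa=2 bbCcLLAA=2 bbCcLLAa=4 bbCcLLaa=2 bbCcLlAA=4 bbCcLlAa=8 bbCcLlaa=4 bbCcllAA=2 bbCcllAa=4 bbCcllaa=2
BbCcllaa hits 4/256; gcd=4; 4÷4/256÷4 = 1/64

P(BbCcllaa) = 1/64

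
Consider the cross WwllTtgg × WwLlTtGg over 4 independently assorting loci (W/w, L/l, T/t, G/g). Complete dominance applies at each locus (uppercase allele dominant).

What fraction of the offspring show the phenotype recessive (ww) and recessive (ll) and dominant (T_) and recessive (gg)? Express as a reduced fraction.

WwllTtgg gametes: WlTg×4, Wltg×4, wlTg×4, wltg×4
WwLlTtGg gametes: WLTG×1, WLTg×1, WLtG×1, WLtg×1, WlTG×1, WlTg×1, WltG×1, Wltg×1, wLTG×1, wLTg×1, wLtG×1, wLtg×1, wlTG×1, wlTg×1, wltG×1, wltg×1
WwllTtgg×WwLlTtGg grid (16·16=256): WWLlTTGg=4 WWLlTTgg=4 WWLlTtGg=8 WWLlTtgg=8 WWLlttGg=4 WWLlttgg=4 WWllTTGg=4 WWllTTgg=4 WWllTtGg=8 WWllTtgg=8 WWllttGg=4 WWllttgg=4 WwLlTTGg=8 WwLlTTgg=8 WwLlTtGg=16 WwLlTtgg=16 WwLlttGg=8 WwLlttgg=8 WwllTTGg=8 WwllTTgg=8 WwllTtGg=16 WwllTtgg=16 WwllttGg=8 Wwllttgg=8 wwLlTTGg=4 wwLlTTgg=4 wwLlTtGg=8 wwLlTtgg=8 wwLlttGg=4 wwLlttgg=4 wwllTTGg=4 wwllTTgg=4 wwllTtGg=8 wwllTtgg=8 wwllttGg=4 wwllttgg=4
ww ll T_ gg hits 12/256; gcd=4; 12÷4/256÷4 = 3/64

P(ww ll T_ gg) = 3/64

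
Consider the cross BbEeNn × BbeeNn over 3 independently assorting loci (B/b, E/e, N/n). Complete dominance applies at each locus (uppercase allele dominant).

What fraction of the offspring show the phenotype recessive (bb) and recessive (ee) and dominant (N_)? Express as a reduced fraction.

P(bb ee N_) = 3/32

BbEeNn gametes: BEN×1, BEn×1, BeN×1, Ben×1, bEN×1, bEn×1, beN×1, ben×1
BbeeNn gametes: BeN×2, Ben×2, beN×2, ben×2
BbEeNn×BbeeNn grid (8·8=64): BBEeNN=2 BBEeNn=4 BBEenn=2 BBeeNN=2 BBeeNn=4 BBeenn=2 BbEeNN=4 BbEeNn=8 BbEenn=4 BbeeNN=4 BbeeNn=8 Bbeenn=4 bbEeNN=2 bbEeNn=4 bbEenn=2 bbeeNN=2 bbeeNn=4 bbeenn=2
bb ee N_ hits 6/64; gcd=2; 6÷2/64÷2 = 3/32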